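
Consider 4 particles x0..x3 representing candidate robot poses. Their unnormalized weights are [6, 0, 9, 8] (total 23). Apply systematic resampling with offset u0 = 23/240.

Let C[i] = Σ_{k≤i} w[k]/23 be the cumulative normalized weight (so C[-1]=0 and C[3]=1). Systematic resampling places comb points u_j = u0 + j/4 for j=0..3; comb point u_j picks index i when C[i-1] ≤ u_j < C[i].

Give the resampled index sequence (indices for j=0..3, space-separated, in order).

C = [6/23, 6/23, 15/23, 1]
j=0: u_0=23/240 ∈ [0, 6/23) → index 0
j=1: u_1=83/240 ∈ [6/23, 15/23) → index 2
j=2: u_2=143/240 ∈ [6/23, 15/23) → index 2
j=3: u_3=203/240 ∈ [15/23, 1) → index 3

0 2 2 3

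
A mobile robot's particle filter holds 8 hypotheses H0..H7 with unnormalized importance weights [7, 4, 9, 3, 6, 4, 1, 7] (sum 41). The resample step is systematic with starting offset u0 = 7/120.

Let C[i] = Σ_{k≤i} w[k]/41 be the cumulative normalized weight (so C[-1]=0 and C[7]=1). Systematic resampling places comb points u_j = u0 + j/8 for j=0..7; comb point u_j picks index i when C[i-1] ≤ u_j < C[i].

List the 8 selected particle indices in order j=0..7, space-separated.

C = [7/41, 11/41, 20/41, 23/41, 29/41, 33/41, 34/41, 1]
j=0: u_0=7/120 ∈ [0, 7/41) → index 0
j=1: u_1=11/60 ∈ [7/41, 11/41) → index 1
j=2: u_2=37/120 ∈ [11/41, 20/41) → index 2
j=3: u_3=13/30 ∈ [11/41, 20/41) → index 2
j=4: u_4=67/120 ∈ [20/41, 23/41) → index 3
j=5: u_5=41/60 ∈ [23/41, 29/41) → index 4
j=6: u_6=97/120 ∈ [33/41, 34/41) → index 6
j=7: u_7=14/15 ∈ [34/41, 1) → index 7

0 1 2 2 3 4 6 7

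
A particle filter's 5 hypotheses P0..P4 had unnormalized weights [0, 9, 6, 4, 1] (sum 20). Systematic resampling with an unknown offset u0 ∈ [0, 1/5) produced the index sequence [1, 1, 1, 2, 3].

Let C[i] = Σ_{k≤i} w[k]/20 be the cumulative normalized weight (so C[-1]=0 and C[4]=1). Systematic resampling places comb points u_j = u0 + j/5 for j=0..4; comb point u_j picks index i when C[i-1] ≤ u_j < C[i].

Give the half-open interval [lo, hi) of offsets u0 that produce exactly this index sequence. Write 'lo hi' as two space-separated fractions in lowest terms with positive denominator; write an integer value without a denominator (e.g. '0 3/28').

0 1/20

C = [0, 9/20, 3/4, 19/20, 1]
j=0 picked index 1: u0 ∈ [0, 9/20)
j=1 picked index 1: u0 ∈ [-1/5, 1/4)
j=2 picked index 1: u0 ∈ [-2/5, 1/20)
j=3 picked index 2: u0 ∈ [-3/20, 3/20)
j=4 picked index 3: u0 ∈ [-1/20, 3/20)
intersection: [0, 1/20)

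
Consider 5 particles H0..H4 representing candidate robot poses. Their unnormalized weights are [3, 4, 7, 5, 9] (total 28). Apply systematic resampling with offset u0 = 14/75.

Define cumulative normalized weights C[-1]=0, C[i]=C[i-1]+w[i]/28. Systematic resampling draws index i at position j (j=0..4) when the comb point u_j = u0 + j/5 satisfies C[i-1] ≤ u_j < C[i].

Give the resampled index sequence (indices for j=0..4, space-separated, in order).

1 2 3 4 4

C = [3/28, 1/4, 1/2, 19/28, 1]
j=0: u_0=14/75 ∈ [3/28, 1/4) → index 1
j=1: u_1=29/75 ∈ [1/4, 1/2) → index 2
j=2: u_2=44/75 ∈ [1/2, 19/28) → index 3
j=3: u_3=59/75 ∈ [19/28, 1) → index 4
j=4: u_4=74/75 ∈ [19/28, 1) → index 4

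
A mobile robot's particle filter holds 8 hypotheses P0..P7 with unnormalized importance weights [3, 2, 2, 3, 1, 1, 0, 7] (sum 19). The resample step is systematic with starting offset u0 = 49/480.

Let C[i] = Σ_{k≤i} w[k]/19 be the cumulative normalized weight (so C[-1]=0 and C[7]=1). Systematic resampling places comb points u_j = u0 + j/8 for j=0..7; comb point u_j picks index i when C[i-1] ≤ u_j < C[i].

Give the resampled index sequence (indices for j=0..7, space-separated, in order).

0 1 2 3 5 7 7 7

C = [3/19, 5/19, 7/19, 10/19, 11/19, 12/19, 12/19, 1]
j=0: u_0=49/480 ∈ [0, 3/19) → index 0
j=1: u_1=109/480 ∈ [3/19, 5/19) → index 1
j=2: u_2=169/480 ∈ [5/19, 7/19) → index 2
j=3: u_3=229/480 ∈ [7/19, 10/19) → index 3
j=4: u_4=289/480 ∈ [11/19, 12/19) → index 5
j=5: u_5=349/480 ∈ [12/19, 1) → index 7
j=6: u_6=409/480 ∈ [12/19, 1) → index 7
j=7: u_7=469/480 ∈ [12/19, 1) → index 7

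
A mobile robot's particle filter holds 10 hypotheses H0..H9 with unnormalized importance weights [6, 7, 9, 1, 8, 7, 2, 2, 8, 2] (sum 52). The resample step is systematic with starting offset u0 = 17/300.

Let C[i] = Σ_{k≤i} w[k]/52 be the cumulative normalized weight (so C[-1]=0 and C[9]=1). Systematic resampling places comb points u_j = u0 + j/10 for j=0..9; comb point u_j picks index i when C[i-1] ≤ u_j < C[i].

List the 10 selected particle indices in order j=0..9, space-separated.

C = [3/26, 1/4, 11/26, 23/52, 31/52, 19/26, 10/13, 21/26, 25/26, 1]
j=0: u_0=17/300 ∈ [0, 3/26) → index 0
j=1: u_1=47/300 ∈ [3/26, 1/4) → index 1
j=2: u_2=77/300 ∈ [1/4, 11/26) → index 2
j=3: u_3=107/300 ∈ [1/4, 11/26) → index 2
j=4: u_4=137/300 ∈ [23/52, 31/52) → index 4
j=5: u_5=167/300 ∈ [23/52, 31/52) → index 4
j=6: u_6=197/300 ∈ [31/52, 19/26) → index 5
j=7: u_7=227/300 ∈ [19/26, 10/13) → index 6
j=8: u_8=257/300 ∈ [21/26, 25/26) → index 8
j=9: u_9=287/300 ∈ [21/26, 25/26) → index 8

0 1 2 2 4 4 5 6 8 8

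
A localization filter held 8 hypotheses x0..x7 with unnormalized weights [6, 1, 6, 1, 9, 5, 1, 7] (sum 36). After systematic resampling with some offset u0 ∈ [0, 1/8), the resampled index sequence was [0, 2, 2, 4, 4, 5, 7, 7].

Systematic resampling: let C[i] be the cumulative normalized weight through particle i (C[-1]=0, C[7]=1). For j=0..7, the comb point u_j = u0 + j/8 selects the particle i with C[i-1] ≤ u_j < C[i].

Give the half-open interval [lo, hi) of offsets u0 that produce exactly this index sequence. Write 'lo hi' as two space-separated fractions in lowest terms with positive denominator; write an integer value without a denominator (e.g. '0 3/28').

5/72 1/9

C = [1/6, 7/36, 13/36, 7/18, 23/36, 7/9, 29/36, 1]
j=0 picked index 0: u0 ∈ [0, 1/6)
j=1 picked index 2: u0 ∈ [5/72, 17/72)
j=2 picked index 2: u0 ∈ [-1/18, 1/9)
j=3 picked index 4: u0 ∈ [1/72, 19/72)
j=4 picked index 4: u0 ∈ [-1/9, 5/36)
j=5 picked index 5: u0 ∈ [1/72, 11/72)
j=6 picked index 7: u0 ∈ [1/18, 1/4)
j=7 picked index 7: u0 ∈ [-5/72, 1/8)
intersection: [5/72, 1/9)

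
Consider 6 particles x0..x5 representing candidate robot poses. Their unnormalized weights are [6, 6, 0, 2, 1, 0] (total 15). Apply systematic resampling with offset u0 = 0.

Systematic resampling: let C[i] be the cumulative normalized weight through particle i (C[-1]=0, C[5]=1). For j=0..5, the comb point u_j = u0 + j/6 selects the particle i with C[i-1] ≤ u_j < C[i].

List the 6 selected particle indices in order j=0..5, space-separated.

C = [2/5, 4/5, 4/5, 14/15, 1, 1]
j=0: u_0=0 ∈ [0, 2/5) → index 0
j=1: u_1=1/6 ∈ [0, 2/5) → index 0
j=2: u_2=1/3 ∈ [0, 2/5) → index 0
j=3: u_3=1/2 ∈ [2/5, 4/5) → index 1
j=4: u_4=2/3 ∈ [2/5, 4/5) → index 1
j=5: u_5=5/6 ∈ [4/5, 14/15) → index 3

0 0 0 1 1 3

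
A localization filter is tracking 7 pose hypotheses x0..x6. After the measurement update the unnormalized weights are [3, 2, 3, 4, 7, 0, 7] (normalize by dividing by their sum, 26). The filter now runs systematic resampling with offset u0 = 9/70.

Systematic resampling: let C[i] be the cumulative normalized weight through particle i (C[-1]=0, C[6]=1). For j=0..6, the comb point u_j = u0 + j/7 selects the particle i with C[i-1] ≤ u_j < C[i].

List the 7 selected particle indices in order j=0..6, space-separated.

C = [3/26, 5/26, 4/13, 6/13, 19/26, 19/26, 1]
j=0: u_0=9/70 ∈ [3/26, 5/26) → index 1
j=1: u_1=19/70 ∈ [5/26, 4/13) → index 2
j=2: u_2=29/70 ∈ [4/13, 6/13) → index 3
j=3: u_3=39/70 ∈ [6/13, 19/26) → index 4
j=4: u_4=7/10 ∈ [6/13, 19/26) → index 4
j=5: u_5=59/70 ∈ [19/26, 1) → index 6
j=6: u_6=69/70 ∈ [19/26, 1) → index 6

1 2 3 4 4 6 6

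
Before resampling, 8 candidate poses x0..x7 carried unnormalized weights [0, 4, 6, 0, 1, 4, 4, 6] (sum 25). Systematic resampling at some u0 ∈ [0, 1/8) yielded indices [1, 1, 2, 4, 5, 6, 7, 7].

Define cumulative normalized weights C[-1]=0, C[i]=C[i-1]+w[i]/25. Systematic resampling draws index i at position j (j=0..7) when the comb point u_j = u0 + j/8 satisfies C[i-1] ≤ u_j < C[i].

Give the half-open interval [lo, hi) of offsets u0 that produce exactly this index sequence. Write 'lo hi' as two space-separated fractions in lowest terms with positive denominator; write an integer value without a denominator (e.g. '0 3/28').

1/40 7/200

C = [0, 4/25, 2/5, 2/5, 11/25, 3/5, 19/25, 1]
j=0 picked index 1: u0 ∈ [0, 4/25)
j=1 picked index 1: u0 ∈ [-1/8, 7/200)
j=2 picked index 2: u0 ∈ [-9/100, 3/20)
j=3 picked index 4: u0 ∈ [1/40, 13/200)
j=4 picked index 5: u0 ∈ [-3/50, 1/10)
j=5 picked index 6: u0 ∈ [-1/40, 27/200)
j=6 picked index 7: u0 ∈ [1/100, 1/4)
j=7 picked index 7: u0 ∈ [-23/200, 1/8)
intersection: [1/40, 7/200)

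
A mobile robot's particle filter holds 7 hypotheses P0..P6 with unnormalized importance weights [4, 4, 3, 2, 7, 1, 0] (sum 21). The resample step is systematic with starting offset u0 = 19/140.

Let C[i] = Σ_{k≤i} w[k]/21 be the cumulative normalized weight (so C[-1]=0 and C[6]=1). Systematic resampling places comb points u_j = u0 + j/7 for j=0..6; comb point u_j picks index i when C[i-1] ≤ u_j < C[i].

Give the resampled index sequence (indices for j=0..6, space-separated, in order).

C = [4/21, 8/21, 11/21, 13/21, 20/21, 1, 1]
j=0: u_0=19/140 ∈ [0, 4/21) → index 0
j=1: u_1=39/140 ∈ [4/21, 8/21) → index 1
j=2: u_2=59/140 ∈ [8/21, 11/21) → index 2
j=3: u_3=79/140 ∈ [11/21, 13/21) → index 3
j=4: u_4=99/140 ∈ [13/21, 20/21) → index 4
j=5: u_5=17/20 ∈ [13/21, 20/21) → index 4
j=6: u_6=139/140 ∈ [20/21, 1) → index 5

0 1 2 3 4 4 5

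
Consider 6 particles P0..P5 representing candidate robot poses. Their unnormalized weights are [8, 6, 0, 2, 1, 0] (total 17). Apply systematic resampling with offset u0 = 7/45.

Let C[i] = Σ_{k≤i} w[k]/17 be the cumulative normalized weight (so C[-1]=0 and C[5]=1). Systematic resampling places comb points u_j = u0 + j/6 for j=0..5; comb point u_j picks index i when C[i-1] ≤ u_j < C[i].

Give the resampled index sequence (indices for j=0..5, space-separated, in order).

0 0 1 1 1 4

C = [8/17, 14/17, 14/17, 16/17, 1, 1]
j=0: u_0=7/45 ∈ [0, 8/17) → index 0
j=1: u_1=29/90 ∈ [0, 8/17) → index 0
j=2: u_2=22/45 ∈ [8/17, 14/17) → index 1
j=3: u_3=59/90 ∈ [8/17, 14/17) → index 1
j=4: u_4=37/45 ∈ [8/17, 14/17) → index 1
j=5: u_5=89/90 ∈ [16/17, 1) → index 4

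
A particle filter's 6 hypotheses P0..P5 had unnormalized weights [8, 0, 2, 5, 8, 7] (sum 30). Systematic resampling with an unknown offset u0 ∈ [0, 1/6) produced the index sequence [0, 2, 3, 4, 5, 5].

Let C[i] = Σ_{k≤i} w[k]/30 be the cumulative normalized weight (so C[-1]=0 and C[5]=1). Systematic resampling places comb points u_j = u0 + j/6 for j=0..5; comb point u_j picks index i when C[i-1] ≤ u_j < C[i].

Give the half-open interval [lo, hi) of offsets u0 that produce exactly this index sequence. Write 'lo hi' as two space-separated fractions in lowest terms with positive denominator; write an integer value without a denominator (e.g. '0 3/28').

C = [4/15, 4/15, 1/3, 1/2, 23/30, 1]
j=0 picked index 0: u0 ∈ [0, 4/15)
j=1 picked index 2: u0 ∈ [1/10, 1/6)
j=2 picked index 3: u0 ∈ [0, 1/6)
j=3 picked index 4: u0 ∈ [0, 4/15)
j=4 picked index 5: u0 ∈ [1/10, 1/3)
j=5 picked index 5: u0 ∈ [-1/15, 1/6)
intersection: [1/10, 1/6)

1/10 1/6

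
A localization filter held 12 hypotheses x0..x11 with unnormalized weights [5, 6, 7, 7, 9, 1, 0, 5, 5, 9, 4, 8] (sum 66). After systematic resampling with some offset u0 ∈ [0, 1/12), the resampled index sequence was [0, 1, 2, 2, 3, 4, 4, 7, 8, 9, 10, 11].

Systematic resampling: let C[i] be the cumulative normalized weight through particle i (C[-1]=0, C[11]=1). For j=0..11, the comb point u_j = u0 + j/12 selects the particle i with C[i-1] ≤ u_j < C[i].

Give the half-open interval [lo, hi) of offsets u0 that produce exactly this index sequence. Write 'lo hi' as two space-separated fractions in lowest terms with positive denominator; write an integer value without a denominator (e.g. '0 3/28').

C = [5/66, 1/6, 3/11, 25/66, 17/33, 35/66, 35/66, 20/33, 15/22, 9/11, 29/33, 1]
j=0 picked index 0: u0 ∈ [0, 5/66)
j=1 picked index 1: u0 ∈ [-1/132, 1/12)
j=2 picked index 2: u0 ∈ [0, 7/66)
j=3 picked index 2: u0 ∈ [-1/12, 1/44)
j=4 picked index 3: u0 ∈ [-2/33, 1/22)
j=5 picked index 4: u0 ∈ [-5/132, 13/132)
j=6 picked index 4: u0 ∈ [-4/33, 1/66)
j=7 picked index 7: u0 ∈ [-7/132, 1/44)
j=8 picked index 8: u0 ∈ [-2/33, 1/66)
j=9 picked index 9: u0 ∈ [-3/44, 3/44)
j=10 picked index 10: u0 ∈ [-1/66, 1/22)
j=11 picked index 11: u0 ∈ [-5/132, 1/12)
intersection: [0, 1/66)

0 1/66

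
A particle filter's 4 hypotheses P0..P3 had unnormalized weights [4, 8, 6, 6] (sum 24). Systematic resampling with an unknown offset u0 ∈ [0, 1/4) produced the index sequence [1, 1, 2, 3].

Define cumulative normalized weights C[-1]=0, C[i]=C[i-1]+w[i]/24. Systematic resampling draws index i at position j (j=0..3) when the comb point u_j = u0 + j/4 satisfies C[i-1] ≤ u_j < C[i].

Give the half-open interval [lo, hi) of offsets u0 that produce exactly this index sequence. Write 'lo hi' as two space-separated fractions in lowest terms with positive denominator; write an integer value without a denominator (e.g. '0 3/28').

1/6 1/4

C = [1/6, 1/2, 3/4, 1]
j=0 picked index 1: u0 ∈ [1/6, 1/2)
j=1 picked index 1: u0 ∈ [-1/12, 1/4)
j=2 picked index 2: u0 ∈ [0, 1/4)
j=3 picked index 3: u0 ∈ [0, 1/4)
intersection: [1/6, 1/4)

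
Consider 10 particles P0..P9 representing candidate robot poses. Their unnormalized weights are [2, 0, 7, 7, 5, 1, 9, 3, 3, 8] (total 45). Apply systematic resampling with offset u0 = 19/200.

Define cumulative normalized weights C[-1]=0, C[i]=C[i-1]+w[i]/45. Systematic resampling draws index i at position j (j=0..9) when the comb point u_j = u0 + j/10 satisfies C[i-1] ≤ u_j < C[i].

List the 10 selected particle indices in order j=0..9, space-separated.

C = [2/45, 2/45, 1/5, 16/45, 7/15, 22/45, 31/45, 34/45, 37/45, 1]
j=0: u_0=19/200 ∈ [2/45, 1/5) → index 2
j=1: u_1=39/200 ∈ [2/45, 1/5) → index 2
j=2: u_2=59/200 ∈ [1/5, 16/45) → index 3
j=3: u_3=79/200 ∈ [16/45, 7/15) → index 4
j=4: u_4=99/200 ∈ [22/45, 31/45) → index 6
j=5: u_5=119/200 ∈ [22/45, 31/45) → index 6
j=6: u_6=139/200 ∈ [31/45, 34/45) → index 7
j=7: u_7=159/200 ∈ [34/45, 37/45) → index 8
j=8: u_8=179/200 ∈ [37/45, 1) → index 9
j=9: u_9=199/200 ∈ [37/45, 1) → index 9

2 2 3 4 6 6 7 8 9 9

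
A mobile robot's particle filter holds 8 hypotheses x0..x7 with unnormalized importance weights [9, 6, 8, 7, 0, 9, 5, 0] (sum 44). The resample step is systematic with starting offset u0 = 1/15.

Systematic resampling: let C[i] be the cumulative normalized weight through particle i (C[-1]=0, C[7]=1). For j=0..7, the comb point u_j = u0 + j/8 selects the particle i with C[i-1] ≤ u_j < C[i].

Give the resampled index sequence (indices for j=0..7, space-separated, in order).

C = [9/44, 15/44, 23/44, 15/22, 15/22, 39/44, 1, 1]
j=0: u_0=1/15 ∈ [0, 9/44) → index 0
j=1: u_1=23/120 ∈ [0, 9/44) → index 0
j=2: u_2=19/60 ∈ [9/44, 15/44) → index 1
j=3: u_3=53/120 ∈ [15/44, 23/44) → index 2
j=4: u_4=17/30 ∈ [23/44, 15/22) → index 3
j=5: u_5=83/120 ∈ [15/22, 39/44) → index 5
j=6: u_6=49/60 ∈ [15/22, 39/44) → index 5
j=7: u_7=113/120 ∈ [39/44, 1) → index 6

0 0 1 2 3 5 5 6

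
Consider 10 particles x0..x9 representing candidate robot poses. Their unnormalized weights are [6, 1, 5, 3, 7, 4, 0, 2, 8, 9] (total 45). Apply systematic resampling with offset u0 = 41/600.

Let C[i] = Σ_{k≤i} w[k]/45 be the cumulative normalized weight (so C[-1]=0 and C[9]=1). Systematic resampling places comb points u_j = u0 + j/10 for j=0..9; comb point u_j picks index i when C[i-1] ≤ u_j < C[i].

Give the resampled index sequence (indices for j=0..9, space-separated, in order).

0 2 3 4 4 5 8 8 9 9

C = [2/15, 7/45, 4/15, 1/3, 22/45, 26/45, 26/45, 28/45, 4/5, 1]
j=0: u_0=41/600 ∈ [0, 2/15) → index 0
j=1: u_1=101/600 ∈ [7/45, 4/15) → index 2
j=2: u_2=161/600 ∈ [4/15, 1/3) → index 3
j=3: u_3=221/600 ∈ [1/3, 22/45) → index 4
j=4: u_4=281/600 ∈ [1/3, 22/45) → index 4
j=5: u_5=341/600 ∈ [22/45, 26/45) → index 5
j=6: u_6=401/600 ∈ [28/45, 4/5) → index 8
j=7: u_7=461/600 ∈ [28/45, 4/5) → index 8
j=8: u_8=521/600 ∈ [4/5, 1) → index 9
j=9: u_9=581/600 ∈ [4/5, 1) → index 9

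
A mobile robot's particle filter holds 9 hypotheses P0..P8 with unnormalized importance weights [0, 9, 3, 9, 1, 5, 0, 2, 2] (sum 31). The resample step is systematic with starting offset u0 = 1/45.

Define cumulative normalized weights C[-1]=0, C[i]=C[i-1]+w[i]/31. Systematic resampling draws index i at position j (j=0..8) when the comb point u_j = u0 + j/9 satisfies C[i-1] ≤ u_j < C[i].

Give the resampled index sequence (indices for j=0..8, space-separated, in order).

C = [0, 9/31, 12/31, 21/31, 22/31, 27/31, 27/31, 29/31, 1]
j=0: u_0=1/45 ∈ [0, 9/31) → index 1
j=1: u_1=2/15 ∈ [0, 9/31) → index 1
j=2: u_2=11/45 ∈ [0, 9/31) → index 1
j=3: u_3=16/45 ∈ [9/31, 12/31) → index 2
j=4: u_4=7/15 ∈ [12/31, 21/31) → index 3
j=5: u_5=26/45 ∈ [12/31, 21/31) → index 3
j=6: u_6=31/45 ∈ [21/31, 22/31) → index 4
j=7: u_7=4/5 ∈ [22/31, 27/31) → index 5
j=8: u_8=41/45 ∈ [27/31, 29/31) → index 7

1 1 1 2 3 3 4 5 7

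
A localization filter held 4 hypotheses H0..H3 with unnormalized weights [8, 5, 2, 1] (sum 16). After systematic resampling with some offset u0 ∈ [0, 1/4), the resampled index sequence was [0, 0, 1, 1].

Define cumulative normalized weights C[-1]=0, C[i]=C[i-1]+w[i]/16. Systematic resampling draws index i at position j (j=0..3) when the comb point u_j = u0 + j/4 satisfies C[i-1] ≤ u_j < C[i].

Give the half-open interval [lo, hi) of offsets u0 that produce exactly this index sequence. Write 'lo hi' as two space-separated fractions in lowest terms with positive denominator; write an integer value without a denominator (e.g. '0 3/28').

C = [1/2, 13/16, 15/16, 1]
j=0 picked index 0: u0 ∈ [0, 1/2)
j=1 picked index 0: u0 ∈ [-1/4, 1/4)
j=2 picked index 1: u0 ∈ [0, 5/16)
j=3 picked index 1: u0 ∈ [-1/4, 1/16)
intersection: [0, 1/16)

0 1/16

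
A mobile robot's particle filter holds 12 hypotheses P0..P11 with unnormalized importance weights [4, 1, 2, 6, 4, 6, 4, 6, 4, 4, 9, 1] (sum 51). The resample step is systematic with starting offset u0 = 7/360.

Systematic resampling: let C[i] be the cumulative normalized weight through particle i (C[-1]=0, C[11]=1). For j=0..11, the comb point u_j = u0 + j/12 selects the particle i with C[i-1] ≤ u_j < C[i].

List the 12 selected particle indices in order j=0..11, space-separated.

0 2 3 4 5 5 6 7 8 9 10 10

C = [4/51, 5/51, 7/51, 13/51, 1/3, 23/51, 9/17, 11/17, 37/51, 41/51, 50/51, 1]
j=0: u_0=7/360 ∈ [0, 4/51) → index 0
j=1: u_1=37/360 ∈ [5/51, 7/51) → index 2
j=2: u_2=67/360 ∈ [7/51, 13/51) → index 3
j=3: u_3=97/360 ∈ [13/51, 1/3) → index 4
j=4: u_4=127/360 ∈ [1/3, 23/51) → index 5
j=5: u_5=157/360 ∈ [1/3, 23/51) → index 5
j=6: u_6=187/360 ∈ [23/51, 9/17) → index 6
j=7: u_7=217/360 ∈ [9/17, 11/17) → index 7
j=8: u_8=247/360 ∈ [11/17, 37/51) → index 8
j=9: u_9=277/360 ∈ [37/51, 41/51) → index 9
j=10: u_10=307/360 ∈ [41/51, 50/51) → index 10
j=11: u_11=337/360 ∈ [41/51, 50/51) → index 10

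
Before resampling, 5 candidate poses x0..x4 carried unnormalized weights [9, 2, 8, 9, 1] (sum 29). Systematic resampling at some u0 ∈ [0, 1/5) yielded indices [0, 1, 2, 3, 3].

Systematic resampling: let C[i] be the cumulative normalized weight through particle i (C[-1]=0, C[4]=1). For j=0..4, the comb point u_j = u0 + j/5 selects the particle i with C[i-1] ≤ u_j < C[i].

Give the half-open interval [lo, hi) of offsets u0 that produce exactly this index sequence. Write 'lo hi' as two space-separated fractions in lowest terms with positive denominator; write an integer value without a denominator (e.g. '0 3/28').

16/145 24/145

C = [9/29, 11/29, 19/29, 28/29, 1]
j=0 picked index 0: u0 ∈ [0, 9/29)
j=1 picked index 1: u0 ∈ [16/145, 26/145)
j=2 picked index 2: u0 ∈ [-3/145, 37/145)
j=3 picked index 3: u0 ∈ [8/145, 53/145)
j=4 picked index 3: u0 ∈ [-21/145, 24/145)
intersection: [16/145, 24/145)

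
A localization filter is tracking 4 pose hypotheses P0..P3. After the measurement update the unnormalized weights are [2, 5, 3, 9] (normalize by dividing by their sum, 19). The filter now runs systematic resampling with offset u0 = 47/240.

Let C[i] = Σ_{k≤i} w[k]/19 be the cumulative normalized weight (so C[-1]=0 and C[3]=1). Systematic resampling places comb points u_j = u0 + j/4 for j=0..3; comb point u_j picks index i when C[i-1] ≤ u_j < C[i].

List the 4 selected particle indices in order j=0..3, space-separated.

C = [2/19, 7/19, 10/19, 1]
j=0: u_0=47/240 ∈ [2/19, 7/19) → index 1
j=1: u_1=107/240 ∈ [7/19, 10/19) → index 2
j=2: u_2=167/240 ∈ [10/19, 1) → index 3
j=3: u_3=227/240 ∈ [10/19, 1) → index 3

1 2 3 3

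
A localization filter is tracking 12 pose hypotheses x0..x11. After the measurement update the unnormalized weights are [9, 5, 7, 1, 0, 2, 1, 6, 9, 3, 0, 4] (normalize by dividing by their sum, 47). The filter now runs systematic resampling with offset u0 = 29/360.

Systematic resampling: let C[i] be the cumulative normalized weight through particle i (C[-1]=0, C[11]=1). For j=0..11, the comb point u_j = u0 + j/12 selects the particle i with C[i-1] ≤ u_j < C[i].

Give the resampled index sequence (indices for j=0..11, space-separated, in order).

0 0 1 2 2 5 7 8 8 8 9 11

C = [9/47, 14/47, 21/47, 22/47, 22/47, 24/47, 25/47, 31/47, 40/47, 43/47, 43/47, 1]
j=0: u_0=29/360 ∈ [0, 9/47) → index 0
j=1: u_1=59/360 ∈ [0, 9/47) → index 0
j=2: u_2=89/360 ∈ [9/47, 14/47) → index 1
j=3: u_3=119/360 ∈ [14/47, 21/47) → index 2
j=4: u_4=149/360 ∈ [14/47, 21/47) → index 2
j=5: u_5=179/360 ∈ [22/47, 24/47) → index 5
j=6: u_6=209/360 ∈ [25/47, 31/47) → index 7
j=7: u_7=239/360 ∈ [31/47, 40/47) → index 8
j=8: u_8=269/360 ∈ [31/47, 40/47) → index 8
j=9: u_9=299/360 ∈ [31/47, 40/47) → index 8
j=10: u_10=329/360 ∈ [40/47, 43/47) → index 9
j=11: u_11=359/360 ∈ [43/47, 1) → index 11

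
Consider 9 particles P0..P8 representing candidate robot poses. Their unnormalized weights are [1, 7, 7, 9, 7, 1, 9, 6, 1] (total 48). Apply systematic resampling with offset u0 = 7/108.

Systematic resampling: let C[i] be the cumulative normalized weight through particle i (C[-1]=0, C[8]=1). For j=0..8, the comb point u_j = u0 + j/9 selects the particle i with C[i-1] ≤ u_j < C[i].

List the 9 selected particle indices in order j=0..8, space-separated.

C = [1/48, 1/6, 5/16, 1/2, 31/48, 2/3, 41/48, 47/48, 1]
j=0: u_0=7/108 ∈ [1/48, 1/6) → index 1
j=1: u_1=19/108 ∈ [1/6, 5/16) → index 2
j=2: u_2=31/108 ∈ [1/6, 5/16) → index 2
j=3: u_3=43/108 ∈ [5/16, 1/2) → index 3
j=4: u_4=55/108 ∈ [1/2, 31/48) → index 4
j=5: u_5=67/108 ∈ [1/2, 31/48) → index 4
j=6: u_6=79/108 ∈ [2/3, 41/48) → index 6
j=7: u_7=91/108 ∈ [2/3, 41/48) → index 6
j=8: u_8=103/108 ∈ [41/48, 47/48) → index 7

1 2 2 3 4 4 6 6 7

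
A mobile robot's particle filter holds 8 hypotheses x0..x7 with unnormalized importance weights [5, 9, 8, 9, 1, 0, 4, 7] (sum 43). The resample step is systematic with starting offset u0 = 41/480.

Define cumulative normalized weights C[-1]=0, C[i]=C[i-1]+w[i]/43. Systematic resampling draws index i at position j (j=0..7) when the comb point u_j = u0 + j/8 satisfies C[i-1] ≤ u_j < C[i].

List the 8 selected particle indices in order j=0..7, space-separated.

C = [5/43, 14/43, 22/43, 31/43, 32/43, 32/43, 36/43, 1]
j=0: u_0=41/480 ∈ [0, 5/43) → index 0
j=1: u_1=101/480 ∈ [5/43, 14/43) → index 1
j=2: u_2=161/480 ∈ [14/43, 22/43) → index 2
j=3: u_3=221/480 ∈ [14/43, 22/43) → index 2
j=4: u_4=281/480 ∈ [22/43, 31/43) → index 3
j=5: u_5=341/480 ∈ [22/43, 31/43) → index 3
j=6: u_6=401/480 ∈ [32/43, 36/43) → index 6
j=7: u_7=461/480 ∈ [36/43, 1) → index 7

0 1 2 2 3 3 6 7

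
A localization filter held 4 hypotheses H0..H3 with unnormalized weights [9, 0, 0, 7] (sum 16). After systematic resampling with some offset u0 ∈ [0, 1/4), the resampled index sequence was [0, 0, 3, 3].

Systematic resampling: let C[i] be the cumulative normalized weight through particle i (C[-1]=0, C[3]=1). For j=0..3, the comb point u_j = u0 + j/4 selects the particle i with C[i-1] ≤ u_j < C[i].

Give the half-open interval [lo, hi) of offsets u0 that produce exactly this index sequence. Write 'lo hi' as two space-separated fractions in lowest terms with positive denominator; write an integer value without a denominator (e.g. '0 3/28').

C = [9/16, 9/16, 9/16, 1]
j=0 picked index 0: u0 ∈ [0, 9/16)
j=1 picked index 0: u0 ∈ [-1/4, 5/16)
j=2 picked index 3: u0 ∈ [1/16, 1/2)
j=3 picked index 3: u0 ∈ [-3/16, 1/4)
intersection: [1/16, 1/4)

1/16 1/4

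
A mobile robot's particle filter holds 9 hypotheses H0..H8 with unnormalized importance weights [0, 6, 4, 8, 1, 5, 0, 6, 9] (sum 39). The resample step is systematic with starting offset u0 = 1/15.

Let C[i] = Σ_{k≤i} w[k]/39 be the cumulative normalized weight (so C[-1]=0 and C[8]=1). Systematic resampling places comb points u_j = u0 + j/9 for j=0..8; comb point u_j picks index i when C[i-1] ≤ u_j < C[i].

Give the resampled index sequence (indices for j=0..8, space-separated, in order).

1 2 3 3 5 7 7 8 8

C = [0, 2/13, 10/39, 6/13, 19/39, 8/13, 8/13, 10/13, 1]
j=0: u_0=1/15 ∈ [0, 2/13) → index 1
j=1: u_1=8/45 ∈ [2/13, 10/39) → index 2
j=2: u_2=13/45 ∈ [10/39, 6/13) → index 3
j=3: u_3=2/5 ∈ [10/39, 6/13) → index 3
j=4: u_4=23/45 ∈ [19/39, 8/13) → index 5
j=5: u_5=28/45 ∈ [8/13, 10/13) → index 7
j=6: u_6=11/15 ∈ [8/13, 10/13) → index 7
j=7: u_7=38/45 ∈ [10/13, 1) → index 8
j=8: u_8=43/45 ∈ [10/13, 1) → index 8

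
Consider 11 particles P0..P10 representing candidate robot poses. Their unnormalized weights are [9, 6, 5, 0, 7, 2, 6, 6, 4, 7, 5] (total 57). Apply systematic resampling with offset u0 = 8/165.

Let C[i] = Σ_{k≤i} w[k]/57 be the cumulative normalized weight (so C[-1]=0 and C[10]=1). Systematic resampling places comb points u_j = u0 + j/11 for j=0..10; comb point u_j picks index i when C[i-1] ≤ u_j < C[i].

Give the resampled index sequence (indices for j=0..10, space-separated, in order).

C = [3/19, 5/19, 20/57, 20/57, 9/19, 29/57, 35/57, 41/57, 15/19, 52/57, 1]
j=0: u_0=8/165 ∈ [0, 3/19) → index 0
j=1: u_1=23/165 ∈ [0, 3/19) → index 0
j=2: u_2=38/165 ∈ [3/19, 5/19) → index 1
j=3: u_3=53/165 ∈ [5/19, 20/57) → index 2
j=4: u_4=68/165 ∈ [20/57, 9/19) → index 4
j=5: u_5=83/165 ∈ [9/19, 29/57) → index 5
j=6: u_6=98/165 ∈ [29/57, 35/57) → index 6
j=7: u_7=113/165 ∈ [35/57, 41/57) → index 7
j=8: u_8=128/165 ∈ [41/57, 15/19) → index 8
j=9: u_9=13/15 ∈ [15/19, 52/57) → index 9
j=10: u_10=158/165 ∈ [52/57, 1) → index 10

0 0 1 2 4 5 6 7 8 9 10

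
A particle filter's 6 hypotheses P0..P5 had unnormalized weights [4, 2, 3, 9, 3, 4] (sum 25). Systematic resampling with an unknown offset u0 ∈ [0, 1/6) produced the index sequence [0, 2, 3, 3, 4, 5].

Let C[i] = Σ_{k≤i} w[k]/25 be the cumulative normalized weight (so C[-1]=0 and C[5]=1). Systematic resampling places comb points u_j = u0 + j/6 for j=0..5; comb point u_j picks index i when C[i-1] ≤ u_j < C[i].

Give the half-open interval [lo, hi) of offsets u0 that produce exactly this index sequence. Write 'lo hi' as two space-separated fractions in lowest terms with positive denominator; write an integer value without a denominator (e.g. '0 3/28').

11/150 4/25

C = [4/25, 6/25, 9/25, 18/25, 21/25, 1]
j=0 picked index 0: u0 ∈ [0, 4/25)
j=1 picked index 2: u0 ∈ [11/150, 29/150)
j=2 picked index 3: u0 ∈ [2/75, 29/75)
j=3 picked index 3: u0 ∈ [-7/50, 11/50)
j=4 picked index 4: u0 ∈ [4/75, 13/75)
j=5 picked index 5: u0 ∈ [1/150, 1/6)
intersection: [11/150, 4/25)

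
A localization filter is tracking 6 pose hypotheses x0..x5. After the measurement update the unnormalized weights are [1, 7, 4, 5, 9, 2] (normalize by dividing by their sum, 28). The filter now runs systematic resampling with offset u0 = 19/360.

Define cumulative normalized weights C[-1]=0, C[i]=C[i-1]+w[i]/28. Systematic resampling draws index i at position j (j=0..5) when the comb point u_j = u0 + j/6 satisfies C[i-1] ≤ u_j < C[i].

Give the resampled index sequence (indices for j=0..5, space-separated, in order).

C = [1/28, 2/7, 3/7, 17/28, 13/14, 1]
j=0: u_0=19/360 ∈ [1/28, 2/7) → index 1
j=1: u_1=79/360 ∈ [1/28, 2/7) → index 1
j=2: u_2=139/360 ∈ [2/7, 3/7) → index 2
j=3: u_3=199/360 ∈ [3/7, 17/28) → index 3
j=4: u_4=259/360 ∈ [17/28, 13/14) → index 4
j=5: u_5=319/360 ∈ [17/28, 13/14) → index 4

1 1 2 3 4 4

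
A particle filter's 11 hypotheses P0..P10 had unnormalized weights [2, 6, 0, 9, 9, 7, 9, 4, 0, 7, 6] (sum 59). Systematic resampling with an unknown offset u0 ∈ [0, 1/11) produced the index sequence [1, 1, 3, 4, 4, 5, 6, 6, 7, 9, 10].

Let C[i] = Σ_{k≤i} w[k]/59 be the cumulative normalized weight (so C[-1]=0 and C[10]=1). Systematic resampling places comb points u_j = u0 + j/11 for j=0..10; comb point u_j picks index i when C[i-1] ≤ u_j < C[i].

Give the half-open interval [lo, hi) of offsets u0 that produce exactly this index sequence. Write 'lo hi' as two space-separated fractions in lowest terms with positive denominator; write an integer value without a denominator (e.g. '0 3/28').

C = [2/59, 8/59, 8/59, 17/59, 26/59, 33/59, 42/59, 46/59, 46/59, 53/59, 1]
j=0 picked index 1: u0 ∈ [2/59, 8/59)
j=1 picked index 1: u0 ∈ [-37/649, 29/649)
j=2 picked index 3: u0 ∈ [-30/649, 69/649)
j=3 picked index 4: u0 ∈ [10/649, 109/649)
j=4 picked index 4: u0 ∈ [-49/649, 50/649)
j=5 picked index 5: u0 ∈ [-9/649, 68/649)
j=6 picked index 6: u0 ∈ [9/649, 108/649)
j=7 picked index 6: u0 ∈ [-50/649, 49/649)
j=8 picked index 7: u0 ∈ [-10/649, 34/649)
j=9 picked index 9: u0 ∈ [-25/649, 52/649)
j=10 picked index 10: u0 ∈ [-7/649, 1/11)
intersection: [2/59, 29/649)

2/59 29/649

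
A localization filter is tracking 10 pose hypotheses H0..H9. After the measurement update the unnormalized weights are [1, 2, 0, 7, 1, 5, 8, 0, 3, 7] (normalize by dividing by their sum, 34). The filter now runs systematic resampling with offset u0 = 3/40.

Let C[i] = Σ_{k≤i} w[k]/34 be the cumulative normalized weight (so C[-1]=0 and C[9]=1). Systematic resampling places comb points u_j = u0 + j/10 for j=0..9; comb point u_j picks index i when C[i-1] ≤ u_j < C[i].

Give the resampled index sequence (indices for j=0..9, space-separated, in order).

C = [1/34, 3/34, 3/34, 5/17, 11/34, 8/17, 12/17, 12/17, 27/34, 1]
j=0: u_0=3/40 ∈ [1/34, 3/34) → index 1
j=1: u_1=7/40 ∈ [3/34, 5/17) → index 3
j=2: u_2=11/40 ∈ [3/34, 5/17) → index 3
j=3: u_3=3/8 ∈ [11/34, 8/17) → index 5
j=4: u_4=19/40 ∈ [8/17, 12/17) → index 6
j=5: u_5=23/40 ∈ [8/17, 12/17) → index 6
j=6: u_6=27/40 ∈ [8/17, 12/17) → index 6
j=7: u_7=31/40 ∈ [12/17, 27/34) → index 8
j=8: u_8=7/8 ∈ [27/34, 1) → index 9
j=9: u_9=39/40 ∈ [27/34, 1) → index 9

1 3 3 5 6 6 6 8 9 9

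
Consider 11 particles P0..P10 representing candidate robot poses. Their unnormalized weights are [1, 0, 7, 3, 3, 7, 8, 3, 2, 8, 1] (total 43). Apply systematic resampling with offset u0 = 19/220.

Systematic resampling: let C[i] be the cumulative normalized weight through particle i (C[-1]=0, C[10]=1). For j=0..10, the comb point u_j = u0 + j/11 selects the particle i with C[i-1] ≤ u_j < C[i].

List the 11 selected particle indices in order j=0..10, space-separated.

2 2 4 5 5 6 6 7 9 9 10

C = [1/43, 1/43, 8/43, 11/43, 14/43, 21/43, 29/43, 32/43, 34/43, 42/43, 1]
j=0: u_0=19/220 ∈ [1/43, 8/43) → index 2
j=1: u_1=39/220 ∈ [1/43, 8/43) → index 2
j=2: u_2=59/220 ∈ [11/43, 14/43) → index 4
j=3: u_3=79/220 ∈ [14/43, 21/43) → index 5
j=4: u_4=9/20 ∈ [14/43, 21/43) → index 5
j=5: u_5=119/220 ∈ [21/43, 29/43) → index 6
j=6: u_6=139/220 ∈ [21/43, 29/43) → index 6
j=7: u_7=159/220 ∈ [29/43, 32/43) → index 7
j=8: u_8=179/220 ∈ [34/43, 42/43) → index 9
j=9: u_9=199/220 ∈ [34/43, 42/43) → index 9
j=10: u_10=219/220 ∈ [42/43, 1) → index 10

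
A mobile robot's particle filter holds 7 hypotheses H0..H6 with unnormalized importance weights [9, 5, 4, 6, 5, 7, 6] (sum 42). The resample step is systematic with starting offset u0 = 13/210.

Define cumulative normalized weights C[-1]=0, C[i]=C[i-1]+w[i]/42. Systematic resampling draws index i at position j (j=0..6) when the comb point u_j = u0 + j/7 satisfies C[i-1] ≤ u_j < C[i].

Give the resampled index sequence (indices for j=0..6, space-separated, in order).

C = [3/14, 1/3, 3/7, 4/7, 29/42, 6/7, 1]
j=0: u_0=13/210 ∈ [0, 3/14) → index 0
j=1: u_1=43/210 ∈ [0, 3/14) → index 0
j=2: u_2=73/210 ∈ [1/3, 3/7) → index 2
j=3: u_3=103/210 ∈ [3/7, 4/7) → index 3
j=4: u_4=19/30 ∈ [4/7, 29/42) → index 4
j=5: u_5=163/210 ∈ [29/42, 6/7) → index 5
j=6: u_6=193/210 ∈ [6/7, 1) → index 6

0 0 2 3 4 5 6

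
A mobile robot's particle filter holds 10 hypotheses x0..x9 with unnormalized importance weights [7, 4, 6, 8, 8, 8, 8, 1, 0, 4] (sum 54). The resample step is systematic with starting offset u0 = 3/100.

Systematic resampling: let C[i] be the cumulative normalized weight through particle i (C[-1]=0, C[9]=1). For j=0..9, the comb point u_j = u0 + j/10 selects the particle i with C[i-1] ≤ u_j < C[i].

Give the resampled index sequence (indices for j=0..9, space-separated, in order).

C = [7/54, 11/54, 17/54, 25/54, 11/18, 41/54, 49/54, 25/27, 25/27, 1]
j=0: u_0=3/100 ∈ [0, 7/54) → index 0
j=1: u_1=13/100 ∈ [7/54, 11/54) → index 1
j=2: u_2=23/100 ∈ [11/54, 17/54) → index 2
j=3: u_3=33/100 ∈ [17/54, 25/54) → index 3
j=4: u_4=43/100 ∈ [17/54, 25/54) → index 3
j=5: u_5=53/100 ∈ [25/54, 11/18) → index 4
j=6: u_6=63/100 ∈ [11/18, 41/54) → index 5
j=7: u_7=73/100 ∈ [11/18, 41/54) → index 5
j=8: u_8=83/100 ∈ [41/54, 49/54) → index 6
j=9: u_9=93/100 ∈ [25/27, 1) → index 9

0 1 2 3 3 4 5 5 6 9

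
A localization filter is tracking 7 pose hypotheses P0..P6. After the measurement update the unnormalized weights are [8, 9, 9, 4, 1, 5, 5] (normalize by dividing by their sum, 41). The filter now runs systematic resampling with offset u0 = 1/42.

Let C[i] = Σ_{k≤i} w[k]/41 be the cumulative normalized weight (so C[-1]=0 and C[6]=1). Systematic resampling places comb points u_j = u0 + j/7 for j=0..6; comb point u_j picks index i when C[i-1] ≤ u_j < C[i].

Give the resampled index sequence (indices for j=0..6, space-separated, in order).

C = [8/41, 17/41, 26/41, 30/41, 31/41, 36/41, 1]
j=0: u_0=1/42 ∈ [0, 8/41) → index 0
j=1: u_1=1/6 ∈ [0, 8/41) → index 0
j=2: u_2=13/42 ∈ [8/41, 17/41) → index 1
j=3: u_3=19/42 ∈ [17/41, 26/41) → index 2
j=4: u_4=25/42 ∈ [17/41, 26/41) → index 2
j=5: u_5=31/42 ∈ [30/41, 31/41) → index 4
j=6: u_6=37/42 ∈ [36/41, 1) → index 6

0 0 1 2 2 4 6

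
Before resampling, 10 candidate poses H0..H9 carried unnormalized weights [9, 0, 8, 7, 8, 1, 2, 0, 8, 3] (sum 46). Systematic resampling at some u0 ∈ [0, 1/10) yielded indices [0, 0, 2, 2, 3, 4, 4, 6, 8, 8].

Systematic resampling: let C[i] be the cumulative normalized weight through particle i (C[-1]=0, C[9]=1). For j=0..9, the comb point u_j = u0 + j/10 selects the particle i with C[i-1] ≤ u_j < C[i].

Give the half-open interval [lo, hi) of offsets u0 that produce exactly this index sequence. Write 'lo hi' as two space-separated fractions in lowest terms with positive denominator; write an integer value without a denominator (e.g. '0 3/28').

1/46 4/115

C = [9/46, 9/46, 17/46, 12/23, 16/23, 33/46, 35/46, 35/46, 43/46, 1]
j=0 picked index 0: u0 ∈ [0, 9/46)
j=1 picked index 0: u0 ∈ [-1/10, 11/115)
j=2 picked index 2: u0 ∈ [-1/230, 39/230)
j=3 picked index 2: u0 ∈ [-12/115, 8/115)
j=4 picked index 3: u0 ∈ [-7/230, 14/115)
j=5 picked index 4: u0 ∈ [1/46, 9/46)
j=6 picked index 4: u0 ∈ [-9/115, 11/115)
j=7 picked index 6: u0 ∈ [2/115, 7/115)
j=8 picked index 8: u0 ∈ [-9/230, 31/230)
j=9 picked index 8: u0 ∈ [-16/115, 4/115)
intersection: [1/46, 4/115)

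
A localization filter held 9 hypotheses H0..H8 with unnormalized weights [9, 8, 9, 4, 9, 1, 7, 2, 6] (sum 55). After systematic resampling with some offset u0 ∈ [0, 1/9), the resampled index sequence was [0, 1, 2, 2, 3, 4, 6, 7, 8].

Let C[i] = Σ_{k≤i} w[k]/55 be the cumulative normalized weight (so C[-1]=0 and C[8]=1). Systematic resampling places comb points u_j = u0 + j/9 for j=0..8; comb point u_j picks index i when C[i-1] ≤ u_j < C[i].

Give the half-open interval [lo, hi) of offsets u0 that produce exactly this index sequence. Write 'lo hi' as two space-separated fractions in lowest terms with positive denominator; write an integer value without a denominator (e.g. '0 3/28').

C = [9/55, 17/55, 26/55, 6/11, 39/55, 8/11, 47/55, 49/55, 1]
j=0 picked index 0: u0 ∈ [0, 9/55)
j=1 picked index 1: u0 ∈ [26/495, 98/495)
j=2 picked index 2: u0 ∈ [43/495, 124/495)
j=3 picked index 2: u0 ∈ [-4/165, 23/165)
j=4 picked index 3: u0 ∈ [14/495, 10/99)
j=5 picked index 4: u0 ∈ [-1/99, 76/495)
j=6 picked index 6: u0 ∈ [2/33, 31/165)
j=7 picked index 7: u0 ∈ [38/495, 56/495)
j=8 picked index 8: u0 ∈ [1/495, 1/9)
intersection: [43/495, 10/99)

43/495 10/99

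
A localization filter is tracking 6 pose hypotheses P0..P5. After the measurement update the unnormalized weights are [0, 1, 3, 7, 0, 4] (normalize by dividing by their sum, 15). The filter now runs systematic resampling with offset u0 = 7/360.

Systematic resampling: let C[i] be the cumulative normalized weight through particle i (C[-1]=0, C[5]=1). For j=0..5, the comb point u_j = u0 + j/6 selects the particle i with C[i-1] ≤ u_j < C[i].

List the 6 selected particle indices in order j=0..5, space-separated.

C = [0, 1/15, 4/15, 11/15, 11/15, 1]
j=0: u_0=7/360 ∈ [0, 1/15) → index 1
j=1: u_1=67/360 ∈ [1/15, 4/15) → index 2
j=2: u_2=127/360 ∈ [4/15, 11/15) → index 3
j=3: u_3=187/360 ∈ [4/15, 11/15) → index 3
j=4: u_4=247/360 ∈ [4/15, 11/15) → index 3
j=5: u_5=307/360 ∈ [11/15, 1) → index 5

1 2 3 3 3 5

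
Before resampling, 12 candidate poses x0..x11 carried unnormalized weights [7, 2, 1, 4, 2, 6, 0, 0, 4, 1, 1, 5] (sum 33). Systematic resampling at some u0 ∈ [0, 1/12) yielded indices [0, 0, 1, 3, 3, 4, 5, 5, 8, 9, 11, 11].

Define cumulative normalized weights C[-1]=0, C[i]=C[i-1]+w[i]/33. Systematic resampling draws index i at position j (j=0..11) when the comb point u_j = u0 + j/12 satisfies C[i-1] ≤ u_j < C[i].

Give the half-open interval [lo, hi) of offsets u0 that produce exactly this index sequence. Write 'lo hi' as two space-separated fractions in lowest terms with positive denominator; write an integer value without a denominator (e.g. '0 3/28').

7/132 3/44

C = [7/33, 3/11, 10/33, 14/33, 16/33, 2/3, 2/3, 2/3, 26/33, 9/11, 28/33, 1]
j=0 picked index 0: u0 ∈ [0, 7/33)
j=1 picked index 0: u0 ∈ [-1/12, 17/132)
j=2 picked index 1: u0 ∈ [1/22, 7/66)
j=3 picked index 3: u0 ∈ [7/132, 23/132)
j=4 picked index 3: u0 ∈ [-1/33, 1/11)
j=5 picked index 4: u0 ∈ [1/132, 3/44)
j=6 picked index 5: u0 ∈ [-1/66, 1/6)
j=7 picked index 5: u0 ∈ [-13/132, 1/12)
j=8 picked index 8: u0 ∈ [0, 4/33)
j=9 picked index 9: u0 ∈ [5/132, 3/44)
j=10 picked index 11: u0 ∈ [1/66, 1/6)
j=11 picked index 11: u0 ∈ [-3/44, 1/12)
intersection: [7/132, 3/44)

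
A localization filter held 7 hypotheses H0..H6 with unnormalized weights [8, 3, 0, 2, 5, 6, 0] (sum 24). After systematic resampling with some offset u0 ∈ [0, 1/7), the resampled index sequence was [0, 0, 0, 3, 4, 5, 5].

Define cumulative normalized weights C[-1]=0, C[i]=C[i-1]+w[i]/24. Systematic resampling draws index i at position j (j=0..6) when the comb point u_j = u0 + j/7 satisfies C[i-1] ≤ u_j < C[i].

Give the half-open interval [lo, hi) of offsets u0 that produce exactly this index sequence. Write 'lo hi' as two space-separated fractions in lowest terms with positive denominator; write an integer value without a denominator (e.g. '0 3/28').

1/28 1/21

C = [1/3, 11/24, 11/24, 13/24, 3/4, 1, 1]
j=0 picked index 0: u0 ∈ [0, 1/3)
j=1 picked index 0: u0 ∈ [-1/7, 4/21)
j=2 picked index 0: u0 ∈ [-2/7, 1/21)
j=3 picked index 3: u0 ∈ [5/168, 19/168)
j=4 picked index 4: u0 ∈ [-5/168, 5/28)
j=5 picked index 5: u0 ∈ [1/28, 2/7)
j=6 picked index 5: u0 ∈ [-3/28, 1/7)
intersection: [1/28, 1/21)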